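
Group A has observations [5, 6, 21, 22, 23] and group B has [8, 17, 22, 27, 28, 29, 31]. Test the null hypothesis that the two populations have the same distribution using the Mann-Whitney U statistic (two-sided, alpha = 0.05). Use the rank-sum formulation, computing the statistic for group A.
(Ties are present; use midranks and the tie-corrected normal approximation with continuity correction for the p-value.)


Step 1: Combine and sort all 12 observations; assign midranks.
sorted (value, group): (5,X), (6,X), (8,Y), (17,Y), (21,X), (22,X), (22,Y), (23,X), (27,Y), (28,Y), (29,Y), (31,Y)
ranks: 5->1, 6->2, 8->3, 17->4, 21->5, 22->6.5, 22->6.5, 23->8, 27->9, 28->10, 29->11, 31->12
Step 2: Rank sum for X: R1 = 1 + 2 + 5 + 6.5 + 8 = 22.5.
Step 3: U_X = R1 - n1(n1+1)/2 = 22.5 - 5*6/2 = 22.5 - 15 = 7.5.
       U_Y = n1*n2 - U_X = 35 - 7.5 = 27.5.
Step 4: Ties are present, so use the tie-corrected normal approximation (with continuity correction) for the p-value.
Step 5: p-value = 0.122225; compare to alpha = 0.05. fail to reject H0.

U_X = 7.5, p = 0.122225, fail to reject H0 at alpha = 0.05.


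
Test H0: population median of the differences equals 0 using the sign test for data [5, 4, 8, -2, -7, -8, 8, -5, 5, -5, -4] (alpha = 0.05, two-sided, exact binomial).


Step 1: Discard zero differences. Original n = 11; n_eff = number of nonzero differences = 11.
Nonzero differences (with sign): +5, +4, +8, -2, -7, -8, +8, -5, +5, -5, -4
Step 2: Count signs: positive = 5, negative = 6.
Step 3: Under H0: P(positive) = 0.5, so the number of positives S ~ Bin(11, 0.5).
Step 4: Two-sided exact p-value = sum of Bin(11,0.5) probabilities at or below the observed probability = 1.000000.
Step 5: alpha = 0.05. fail to reject H0.

n_eff = 11, pos = 5, neg = 6, p = 1.000000, fail to reject H0.


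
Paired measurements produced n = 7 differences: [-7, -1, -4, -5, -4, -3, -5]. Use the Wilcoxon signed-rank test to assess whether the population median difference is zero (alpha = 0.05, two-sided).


Step 1: Drop any zero differences (none here) and take |d_i|.
|d| = [7, 1, 4, 5, 4, 3, 5]
Step 2: Midrank |d_i| (ties get averaged ranks).
ranks: |7|->7, |1|->1, |4|->3.5, |5|->5.5, |4|->3.5, |3|->2, |5|->5.5
Step 3: Attach original signs; sum ranks with positive sign and with negative sign.
W+ = 0 = 0
W- = 7 + 1 + 3.5 + 5.5 + 3.5 + 2 + 5.5 = 28
(Check: W+ + W- = 28 should equal n(n+1)/2 = 28.)
Step 4: Test statistic W = min(W+, W-) = 0.
Step 5: Ties in |d|, so use the tie-corrected normal approximation.
        E[W] = n(n+1)/4 = 7*8/4 = 14.
        Tie groups: |d|=4 (t=2), |d|=5 (t=2); sum(t^3 - t) = 12.
        Var[W] = n(n+1)(2n+1)/24 - sum(t^3-t)/48 = 840/24 - 12/48 = 34.75.
        z = (W - E[W]) / sqrt(Var[W]) = (0 - 14) / 5.8949 = -2.3749.
        Two-sided p = 2*Phi(z) = 0.017552.
Step 6: alpha = 0.05. reject H0.

W+ = 0, W- = 28, W = min = 0, p = 0.017552, reject H0.


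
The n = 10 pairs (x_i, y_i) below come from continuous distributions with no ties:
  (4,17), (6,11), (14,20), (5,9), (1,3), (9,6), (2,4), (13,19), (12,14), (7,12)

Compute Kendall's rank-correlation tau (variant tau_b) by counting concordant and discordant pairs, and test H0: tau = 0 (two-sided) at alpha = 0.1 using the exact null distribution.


Step 1: Enumerate the 45 unordered pairs (i,j) with i<j and classify each by sign(x_j-x_i) * sign(y_j-y_i).
  (1,2):dx=+2,dy=-6->D; (1,3):dx=+10,dy=+3->C; (1,4):dx=+1,dy=-8->D; (1,5):dx=-3,dy=-14->C
  (1,6):dx=+5,dy=-11->D; (1,7):dx=-2,dy=-13->C; (1,8):dx=+9,dy=+2->C; (1,9):dx=+8,dy=-3->D
  (1,10):dx=+3,dy=-5->D; (2,3):dx=+8,dy=+9->C; (2,4):dx=-1,dy=-2->C; (2,5):dx=-5,dy=-8->C
  (2,6):dx=+3,dy=-5->D; (2,7):dx=-4,dy=-7->C; (2,8):dx=+7,dy=+8->C; (2,9):dx=+6,dy=+3->C
  (2,10):dx=+1,dy=+1->C; (3,4):dx=-9,dy=-11->C; (3,5):dx=-13,dy=-17->C; (3,6):dx=-5,dy=-14->C
  (3,7):dx=-12,dy=-16->C; (3,8):dx=-1,dy=-1->C; (3,9):dx=-2,dy=-6->C; (3,10):dx=-7,dy=-8->C
  (4,5):dx=-4,dy=-6->C; (4,6):dx=+4,dy=-3->D; (4,7):dx=-3,dy=-5->C; (4,8):dx=+8,dy=+10->C
  (4,9):dx=+7,dy=+5->C; (4,10):dx=+2,dy=+3->C; (5,6):dx=+8,dy=+3->C; (5,7):dx=+1,dy=+1->C
  (5,8):dx=+12,dy=+16->C; (5,9):dx=+11,dy=+11->C; (5,10):dx=+6,dy=+9->C; (6,7):dx=-7,dy=-2->C
  (6,8):dx=+4,dy=+13->C; (6,9):dx=+3,dy=+8->C; (6,10):dx=-2,dy=+6->D; (7,8):dx=+11,dy=+15->C
  (7,9):dx=+10,dy=+10->C; (7,10):dx=+5,dy=+8->C; (8,9):dx=-1,dy=-5->C; (8,10):dx=-6,dy=-7->C
  (9,10):dx=-5,dy=-2->C
Step 2: C = 37, D = 8, total pairs = 45.
Step 3: tau = (C - D)/(n(n-1)/2) = (37 - 8)/45 = 0.644444.
Step 4: Exact two-sided p-value (enumerate n! = 3628800 permutations of y under H0): p = 0.009148.
Step 5: alpha = 0.1. reject H0.

tau_b = 0.6444 (C=37, D=8), p = 0.009148, reject H0.


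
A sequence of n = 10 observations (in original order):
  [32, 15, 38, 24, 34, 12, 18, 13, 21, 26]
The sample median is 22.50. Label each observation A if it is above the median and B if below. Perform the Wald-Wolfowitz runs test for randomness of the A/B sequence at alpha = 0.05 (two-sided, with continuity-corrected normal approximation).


Step 1: Compute median = 22.50; label A = above, B = below.
Labels in order: ABAAABBBBA  (n_A = 5, n_B = 5)
Step 2: Count runs R = 5.
Step 3: Under H0 (random ordering), E[R] = 2*n_A*n_B/(n_A+n_B) + 1 = 2*5*5/10 + 1 = 6.0000.
        Var[R] = 2*n_A*n_B*(2*n_A*n_B - n_A - n_B) / ((n_A+n_B)^2 * (n_A+n_B-1)) = 2000/900 = 2.2222.
        SD[R] = 1.4907.
Step 4: Continuity-corrected z = (R + 0.5 - E[R]) / SD[R] = (5 + 0.5 - 6.0000) / 1.4907 = -0.3354.
Step 5: Two-sided p-value via normal approximation = 2*(1 - Phi(|z|)) = 0.737316.
Step 6: alpha = 0.05. fail to reject H0.

R = 5, z = -0.3354, p = 0.737316, fail to reject H0.


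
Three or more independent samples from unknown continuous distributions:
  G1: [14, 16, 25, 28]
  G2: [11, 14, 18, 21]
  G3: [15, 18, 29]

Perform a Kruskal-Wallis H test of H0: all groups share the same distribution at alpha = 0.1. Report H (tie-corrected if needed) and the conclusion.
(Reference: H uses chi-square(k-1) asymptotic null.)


Step 1: Combine all N = 11 observations and assign midranks.
sorted (value, group, rank): (11,G2,1), (14,G1,2.5), (14,G2,2.5), (15,G3,4), (16,G1,5), (18,G2,6.5), (18,G3,6.5), (21,G2,8), (25,G1,9), (28,G1,10), (29,G3,11)
Step 2: Sum ranks within each group.
R_1 = 26.5 (n_1 = 4)
R_2 = 18 (n_2 = 4)
R_3 = 21.5 (n_3 = 3)
Step 3: H = 12/(N(N+1)) * sum(R_i^2/n_i) - 3(N+1)
     = 12/(11*12) * (26.5^2/4 + 18^2/4 + 21.5^2/3) - 3*12
     = 0.090909 * 410.646 - 36
     = 1.331439.
Step 4: Ties present; correction factor C = 1 - 12/(11^3 - 11) = 0.990909. Corrected H = 1.331439 / 0.990909 = 1.343654.
Step 5: Under H0, H ~ chi^2(2); p-value = 0.510774.
Step 6: alpha = 0.1. fail to reject H0.

H = 1.3437, df = 2, p = 0.510774, fail to reject H0.


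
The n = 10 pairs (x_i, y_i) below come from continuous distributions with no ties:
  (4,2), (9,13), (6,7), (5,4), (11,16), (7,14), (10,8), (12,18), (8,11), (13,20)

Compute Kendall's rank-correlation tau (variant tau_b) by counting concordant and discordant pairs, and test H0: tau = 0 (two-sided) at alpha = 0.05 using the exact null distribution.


Step 1: Enumerate the 45 unordered pairs (i,j) with i<j and classify each by sign(x_j-x_i) * sign(y_j-y_i).
  (1,2):dx=+5,dy=+11->C; (1,3):dx=+2,dy=+5->C; (1,4):dx=+1,dy=+2->C; (1,5):dx=+7,dy=+14->C
  (1,6):dx=+3,dy=+12->C; (1,7):dx=+6,dy=+6->C; (1,8):dx=+8,dy=+16->C; (1,9):dx=+4,dy=+9->C
  (1,10):dx=+9,dy=+18->C; (2,3):dx=-3,dy=-6->C; (2,4):dx=-4,dy=-9->C; (2,5):dx=+2,dy=+3->C
  (2,6):dx=-2,dy=+1->D; (2,7):dx=+1,dy=-5->D; (2,8):dx=+3,dy=+5->C; (2,9):dx=-1,dy=-2->C
  (2,10):dx=+4,dy=+7->C; (3,4):dx=-1,dy=-3->C; (3,5):dx=+5,dy=+9->C; (3,6):dx=+1,dy=+7->C
  (3,7):dx=+4,dy=+1->C; (3,8):dx=+6,dy=+11->C; (3,9):dx=+2,dy=+4->C; (3,10):dx=+7,dy=+13->C
  (4,5):dx=+6,dy=+12->C; (4,6):dx=+2,dy=+10->C; (4,7):dx=+5,dy=+4->C; (4,8):dx=+7,dy=+14->C
  (4,9):dx=+3,dy=+7->C; (4,10):dx=+8,dy=+16->C; (5,6):dx=-4,dy=-2->C; (5,7):dx=-1,dy=-8->C
  (5,8):dx=+1,dy=+2->C; (5,9):dx=-3,dy=-5->C; (5,10):dx=+2,dy=+4->C; (6,7):dx=+3,dy=-6->D
  (6,8):dx=+5,dy=+4->C; (6,9):dx=+1,dy=-3->D; (6,10):dx=+6,dy=+6->C; (7,8):dx=+2,dy=+10->C
  (7,9):dx=-2,dy=+3->D; (7,10):dx=+3,dy=+12->C; (8,9):dx=-4,dy=-7->C; (8,10):dx=+1,dy=+2->C
  (9,10):dx=+5,dy=+9->C
Step 2: C = 40, D = 5, total pairs = 45.
Step 3: tau = (C - D)/(n(n-1)/2) = (40 - 5)/45 = 0.777778.
Step 4: Exact two-sided p-value (enumerate n! = 3628800 permutations of y under H0): p = 0.000946.
Step 5: alpha = 0.05. reject H0.

tau_b = 0.7778 (C=40, D=5), p = 0.000946, reject H0.


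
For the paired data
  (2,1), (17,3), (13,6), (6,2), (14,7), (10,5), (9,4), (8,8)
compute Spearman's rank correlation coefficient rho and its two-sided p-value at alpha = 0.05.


Step 1: Rank x and y separately (midranks; no ties here).
rank(x): 2->1, 17->8, 13->6, 6->2, 14->7, 10->5, 9->4, 8->3
rank(y): 1->1, 3->3, 6->6, 2->2, 7->7, 5->5, 4->4, 8->8
Step 2: d_i = R_x(i) - R_y(i); compute d_i^2.
  (1-1)^2=0, (8-3)^2=25, (6-6)^2=0, (2-2)^2=0, (7-7)^2=0, (5-5)^2=0, (4-4)^2=0, (3-8)^2=25
sum(d^2) = 50.
Step 3: rho = 1 - 6*50 / (8*(8^2 - 1)) = 1 - 300/504 = 0.404762.
Step 4: Under H0, t = rho * sqrt((n-2)/(1-rho^2)) = 1.0842 ~ t(6).
Step 5: Two-sided p-value from the t-distribution with 6 df = 0.319889.
Step 6: alpha = 0.05. fail to reject H0.

rho = 0.4048, p = 0.319889, fail to reject H0 at alpha = 0.05.


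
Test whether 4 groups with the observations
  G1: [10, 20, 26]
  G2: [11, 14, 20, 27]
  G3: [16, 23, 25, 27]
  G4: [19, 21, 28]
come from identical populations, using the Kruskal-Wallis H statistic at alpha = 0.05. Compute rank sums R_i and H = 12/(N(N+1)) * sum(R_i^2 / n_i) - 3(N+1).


Step 1: Combine all N = 14 observations and assign midranks.
sorted (value, group, rank): (10,G1,1), (11,G2,2), (14,G2,3), (16,G3,4), (19,G4,5), (20,G1,6.5), (20,G2,6.5), (21,G4,8), (23,G3,9), (25,G3,10), (26,G1,11), (27,G2,12.5), (27,G3,12.5), (28,G4,14)
Step 2: Sum ranks within each group.
R_1 = 18.5 (n_1 = 3)
R_2 = 24 (n_2 = 4)
R_3 = 35.5 (n_3 = 4)
R_4 = 27 (n_4 = 3)
Step 3: H = 12/(N(N+1)) * sum(R_i^2/n_i) - 3(N+1)
     = 12/(14*15) * (18.5^2/3 + 24^2/4 + 35.5^2/4 + 27^2/3) - 3*15
     = 0.057143 * 816.146 - 45
     = 1.636905.
Step 4: Ties present; correction factor C = 1 - 12/(14^3 - 14) = 0.995604. Corrected H = 1.636905 / 0.995604 = 1.644132.
Step 5: Under H0, H ~ chi^2(3); p-value = 0.649425.
Step 6: alpha = 0.05. fail to reject H0.

H = 1.6441, df = 3, p = 0.649425, fail to reject H0.


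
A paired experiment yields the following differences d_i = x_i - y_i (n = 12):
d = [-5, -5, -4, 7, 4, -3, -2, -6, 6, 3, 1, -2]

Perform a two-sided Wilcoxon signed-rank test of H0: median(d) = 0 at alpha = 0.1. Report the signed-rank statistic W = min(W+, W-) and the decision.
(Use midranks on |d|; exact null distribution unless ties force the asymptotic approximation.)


Step 1: Drop any zero differences (none here) and take |d_i|.
|d| = [5, 5, 4, 7, 4, 3, 2, 6, 6, 3, 1, 2]
Step 2: Midrank |d_i| (ties get averaged ranks).
ranks: |5|->8.5, |5|->8.5, |4|->6.5, |7|->12, |4|->6.5, |3|->4.5, |2|->2.5, |6|->10.5, |6|->10.5, |3|->4.5, |1|->1, |2|->2.5
Step 3: Attach original signs; sum ranks with positive sign and with negative sign.
W+ = 12 + 6.5 + 10.5 + 4.5 + 1 = 34.5
W- = 8.5 + 8.5 + 6.5 + 4.5 + 2.5 + 10.5 + 2.5 = 43.5
(Check: W+ + W- = 78 should equal n(n+1)/2 = 78.)
Step 4: Test statistic W = min(W+, W-) = 34.5.
Step 5: Ties in |d|, so use the tie-corrected normal approximation.
        E[W] = n(n+1)/4 = 12*13/4 = 39.
        Tie groups: |d|=2 (t=2), |d|=3 (t=2), |d|=4 (t=2), |d|=5 (t=2), |d|=6 (t=2); sum(t^3 - t) = 30.
        Var[W] = n(n+1)(2n+1)/24 - sum(t^3-t)/48 = 3900/24 - 30/48 = 161.875.
        z = (W - E[W]) / sqrt(Var[W]) = (34.5 - 39) / 12.7230 = -0.3537.
        Two-sided p = 2*Phi(z) = 0.723571.
Step 6: alpha = 0.1. fail to reject H0.

W+ = 34.5, W- = 43.5, W = min = 34.5, p = 0.723571, fail to reject H0.


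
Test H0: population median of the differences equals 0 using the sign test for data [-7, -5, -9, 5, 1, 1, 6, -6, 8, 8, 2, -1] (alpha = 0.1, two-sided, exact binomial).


Step 1: Discard zero differences. Original n = 12; n_eff = number of nonzero differences = 12.
Nonzero differences (with sign): -7, -5, -9, +5, +1, +1, +6, -6, +8, +8, +2, -1
Step 2: Count signs: positive = 7, negative = 5.
Step 3: Under H0: P(positive) = 0.5, so the number of positives S ~ Bin(12, 0.5).
Step 4: Two-sided exact p-value = sum of Bin(12,0.5) probabilities at or below the observed probability = 0.774414.
Step 5: alpha = 0.1. fail to reject H0.

n_eff = 12, pos = 7, neg = 5, p = 0.774414, fail to reject H0.


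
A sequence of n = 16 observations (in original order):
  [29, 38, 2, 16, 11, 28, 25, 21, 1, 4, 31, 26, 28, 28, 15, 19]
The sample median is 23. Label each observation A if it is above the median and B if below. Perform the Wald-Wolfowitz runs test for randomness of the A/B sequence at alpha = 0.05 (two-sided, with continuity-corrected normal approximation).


Step 1: Compute median = 23; label A = above, B = below.
Labels in order: AABBBAABBBAAAABB  (n_A = 8, n_B = 8)
Step 2: Count runs R = 6.
Step 3: Under H0 (random ordering), E[R] = 2*n_A*n_B/(n_A+n_B) + 1 = 2*8*8/16 + 1 = 9.0000.
        Var[R] = 2*n_A*n_B*(2*n_A*n_B - n_A - n_B) / ((n_A+n_B)^2 * (n_A+n_B-1)) = 14336/3840 = 3.7333.
        SD[R] = 1.9322.
Step 4: Continuity-corrected z = (R + 0.5 - E[R]) / SD[R] = (6 + 0.5 - 9.0000) / 1.9322 = -1.2939.
Step 5: Two-sided p-value via normal approximation = 2*(1 - Phi(|z|)) = 0.195709.
Step 6: alpha = 0.05. fail to reject H0.

R = 6, z = -1.2939, p = 0.195709, fail to reject H0.


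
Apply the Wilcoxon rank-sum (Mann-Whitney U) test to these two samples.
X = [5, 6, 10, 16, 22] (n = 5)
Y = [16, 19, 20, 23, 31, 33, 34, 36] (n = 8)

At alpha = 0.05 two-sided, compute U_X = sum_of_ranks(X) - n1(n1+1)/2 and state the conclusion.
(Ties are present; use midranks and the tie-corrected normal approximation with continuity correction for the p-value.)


Step 1: Combine and sort all 13 observations; assign midranks.
sorted (value, group): (5,X), (6,X), (10,X), (16,X), (16,Y), (19,Y), (20,Y), (22,X), (23,Y), (31,Y), (33,Y), (34,Y), (36,Y)
ranks: 5->1, 6->2, 10->3, 16->4.5, 16->4.5, 19->6, 20->7, 22->8, 23->9, 31->10, 33->11, 34->12, 36->13
Step 2: Rank sum for X: R1 = 1 + 2 + 3 + 4.5 + 8 = 18.5.
Step 3: U_X = R1 - n1(n1+1)/2 = 18.5 - 5*6/2 = 18.5 - 15 = 3.5.
       U_Y = n1*n2 - U_X = 40 - 3.5 = 36.5.
Step 4: Ties are present, so use the tie-corrected normal approximation (with continuity correction) for the p-value.
Step 5: p-value = 0.019007; compare to alpha = 0.05. reject H0.

U_X = 3.5, p = 0.019007, reject H0 at alpha = 0.05.


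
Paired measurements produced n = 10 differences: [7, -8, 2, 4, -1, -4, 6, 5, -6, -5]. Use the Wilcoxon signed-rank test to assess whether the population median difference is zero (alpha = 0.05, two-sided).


Step 1: Drop any zero differences (none here) and take |d_i|.
|d| = [7, 8, 2, 4, 1, 4, 6, 5, 6, 5]
Step 2: Midrank |d_i| (ties get averaged ranks).
ranks: |7|->9, |8|->10, |2|->2, |4|->3.5, |1|->1, |4|->3.5, |6|->7.5, |5|->5.5, |6|->7.5, |5|->5.5
Step 3: Attach original signs; sum ranks with positive sign and with negative sign.
W+ = 9 + 2 + 3.5 + 7.5 + 5.5 = 27.5
W- = 10 + 1 + 3.5 + 7.5 + 5.5 = 27.5
(Check: W+ + W- = 55 should equal n(n+1)/2 = 55.)
Step 4: Test statistic W = min(W+, W-) = 27.5.
Step 5: Ties in |d|, so use the tie-corrected normal approximation.
        E[W] = n(n+1)/4 = 10*11/4 = 27.5.
        Tie groups: |d|=4 (t=2), |d|=5 (t=2), |d|=6 (t=2); sum(t^3 - t) = 18.
        Var[W] = n(n+1)(2n+1)/24 - sum(t^3-t)/48 = 2310/24 - 18/48 = 95.875.
        z = (W - E[W]) / sqrt(Var[W]) = (27.5 - 27.5) / 9.7916 = 0.0000.
        Two-sided p = 2*Phi(z) = 1.000000.
Step 6: alpha = 0.05. fail to reject H0.

W+ = 27.5, W- = 27.5, W = min = 27.5, p = 1.000000, fail to reject H0.


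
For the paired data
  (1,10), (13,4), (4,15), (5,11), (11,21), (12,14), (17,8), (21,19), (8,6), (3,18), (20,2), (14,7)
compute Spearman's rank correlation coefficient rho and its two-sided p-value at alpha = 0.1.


Step 1: Rank x and y separately (midranks; no ties here).
rank(x): 1->1, 13->8, 4->3, 5->4, 11->6, 12->7, 17->10, 21->12, 8->5, 3->2, 20->11, 14->9
rank(y): 10->6, 4->2, 15->9, 11->7, 21->12, 14->8, 8->5, 19->11, 6->3, 18->10, 2->1, 7->4
Step 2: d_i = R_x(i) - R_y(i); compute d_i^2.
  (1-6)^2=25, (8-2)^2=36, (3-9)^2=36, (4-7)^2=9, (6-12)^2=36, (7-8)^2=1, (10-5)^2=25, (12-11)^2=1, (5-3)^2=4, (2-10)^2=64, (11-1)^2=100, (9-4)^2=25
sum(d^2) = 362.
Step 3: rho = 1 - 6*362 / (12*(12^2 - 1)) = 1 - 2172/1716 = -0.265734.
Step 4: Under H0, t = rho * sqrt((n-2)/(1-rho^2)) = -0.8717 ~ t(10).
Step 5: Two-sided p-value from the t-distribution with 10 df = 0.403833.
Step 6: alpha = 0.1. fail to reject H0.

rho = -0.2657, p = 0.403833, fail to reject H0 at alpha = 0.1.


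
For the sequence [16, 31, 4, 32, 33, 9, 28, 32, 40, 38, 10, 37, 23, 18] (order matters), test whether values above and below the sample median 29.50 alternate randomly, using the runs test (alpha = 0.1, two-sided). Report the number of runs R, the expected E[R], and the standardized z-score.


Step 1: Compute median = 29.50; label A = above, B = below.
Labels in order: BABAABBAAABABB  (n_A = 7, n_B = 7)
Step 2: Count runs R = 9.
Step 3: Under H0 (random ordering), E[R] = 2*n_A*n_B/(n_A+n_B) + 1 = 2*7*7/14 + 1 = 8.0000.
        Var[R] = 2*n_A*n_B*(2*n_A*n_B - n_A - n_B) / ((n_A+n_B)^2 * (n_A+n_B-1)) = 8232/2548 = 3.2308.
        SD[R] = 1.7974.
Step 4: Continuity-corrected z = (R - 0.5 - E[R]) / SD[R] = (9 - 0.5 - 8.0000) / 1.7974 = 0.2782.
Step 5: Two-sided p-value via normal approximation = 2*(1 - Phi(|z|)) = 0.780879.
Step 6: alpha = 0.1. fail to reject H0.

R = 9, z = 0.2782, p = 0.780879, fail to reject H0.


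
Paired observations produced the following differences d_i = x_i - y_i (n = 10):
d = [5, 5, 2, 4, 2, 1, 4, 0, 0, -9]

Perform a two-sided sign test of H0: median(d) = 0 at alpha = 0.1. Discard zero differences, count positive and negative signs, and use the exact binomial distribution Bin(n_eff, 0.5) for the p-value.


Step 1: Discard zero differences. Original n = 10; n_eff = number of nonzero differences = 8.
Nonzero differences (with sign): +5, +5, +2, +4, +2, +1, +4, -9
Step 2: Count signs: positive = 7, negative = 1.
Step 3: Under H0: P(positive) = 0.5, so the number of positives S ~ Bin(8, 0.5).
Step 4: Two-sided exact p-value = sum of Bin(8,0.5) probabilities at or below the observed probability = 0.070312.
Step 5: alpha = 0.1. reject H0.

n_eff = 8, pos = 7, neg = 1, p = 0.070312, reject H0.


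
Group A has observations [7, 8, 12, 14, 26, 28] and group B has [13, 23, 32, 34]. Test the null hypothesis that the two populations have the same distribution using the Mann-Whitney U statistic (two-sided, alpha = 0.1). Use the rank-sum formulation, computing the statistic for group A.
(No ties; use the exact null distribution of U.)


Step 1: Combine and sort all 10 observations; assign midranks.
sorted (value, group): (7,X), (8,X), (12,X), (13,Y), (14,X), (23,Y), (26,X), (28,X), (32,Y), (34,Y)
ranks: 7->1, 8->2, 12->3, 13->4, 14->5, 23->6, 26->7, 28->8, 32->9, 34->10
Step 2: Rank sum for X: R1 = 1 + 2 + 3 + 5 + 7 + 8 = 26.
Step 3: U_X = R1 - n1(n1+1)/2 = 26 - 6*7/2 = 26 - 21 = 5.
       U_Y = n1*n2 - U_X = 24 - 5 = 19.
Step 4: No ties, so the exact null distribution of U (based on enumerating the C(10,6) = 210 equally likely rank assignments) gives the two-sided p-value.
Step 5: p-value = 0.171429; compare to alpha = 0.1. fail to reject H0.

U_X = 5, p = 0.171429, fail to reject H0 at alpha = 0.1.


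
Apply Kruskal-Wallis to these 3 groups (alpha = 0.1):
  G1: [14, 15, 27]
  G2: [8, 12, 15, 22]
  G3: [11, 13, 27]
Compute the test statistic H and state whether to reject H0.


Step 1: Combine all N = 10 observations and assign midranks.
sorted (value, group, rank): (8,G2,1), (11,G3,2), (12,G2,3), (13,G3,4), (14,G1,5), (15,G1,6.5), (15,G2,6.5), (22,G2,8), (27,G1,9.5), (27,G3,9.5)
Step 2: Sum ranks within each group.
R_1 = 21 (n_1 = 3)
R_2 = 18.5 (n_2 = 4)
R_3 = 15.5 (n_3 = 3)
Step 3: H = 12/(N(N+1)) * sum(R_i^2/n_i) - 3(N+1)
     = 12/(10*11) * (21^2/3 + 18.5^2/4 + 15.5^2/3) - 3*11
     = 0.109091 * 312.646 - 33
     = 1.106818.
Step 4: Ties present; correction factor C = 1 - 12/(10^3 - 10) = 0.987879. Corrected H = 1.106818 / 0.987879 = 1.120399.
Step 5: Under H0, H ~ chi^2(2); p-value = 0.571095.
Step 6: alpha = 0.1. fail to reject H0.

H = 1.1204, df = 2, p = 0.571095, fail to reject H0.


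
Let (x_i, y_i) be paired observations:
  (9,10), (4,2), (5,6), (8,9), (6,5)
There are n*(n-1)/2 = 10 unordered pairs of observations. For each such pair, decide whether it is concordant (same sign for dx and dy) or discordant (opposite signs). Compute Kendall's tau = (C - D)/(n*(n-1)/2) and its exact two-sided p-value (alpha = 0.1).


Step 1: Enumerate the 10 unordered pairs (i,j) with i<j and classify each by sign(x_j-x_i) * sign(y_j-y_i).
  (1,2):dx=-5,dy=-8->C; (1,3):dx=-4,dy=-4->C; (1,4):dx=-1,dy=-1->C; (1,5):dx=-3,dy=-5->C
  (2,3):dx=+1,dy=+4->C; (2,4):dx=+4,dy=+7->C; (2,5):dx=+2,dy=+3->C; (3,4):dx=+3,dy=+3->C
  (3,5):dx=+1,dy=-1->D; (4,5):dx=-2,dy=-4->C
Step 2: C = 9, D = 1, total pairs = 10.
Step 3: tau = (C - D)/(n(n-1)/2) = (9 - 1)/10 = 0.800000.
Step 4: Exact two-sided p-value (enumerate n! = 120 permutations of y under H0): p = 0.083333.
Step 5: alpha = 0.1. reject H0.

tau_b = 0.8000 (C=9, D=1), p = 0.083333, reject H0.


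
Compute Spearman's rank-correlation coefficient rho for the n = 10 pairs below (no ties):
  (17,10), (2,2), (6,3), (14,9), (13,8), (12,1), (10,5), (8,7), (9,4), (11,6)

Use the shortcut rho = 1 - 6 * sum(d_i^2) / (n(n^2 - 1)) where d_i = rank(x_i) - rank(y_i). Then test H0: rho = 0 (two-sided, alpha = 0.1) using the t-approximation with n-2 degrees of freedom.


Step 1: Rank x and y separately (midranks; no ties here).
rank(x): 17->10, 2->1, 6->2, 14->9, 13->8, 12->7, 10->5, 8->3, 9->4, 11->6
rank(y): 10->10, 2->2, 3->3, 9->9, 8->8, 1->1, 5->5, 7->7, 4->4, 6->6
Step 2: d_i = R_x(i) - R_y(i); compute d_i^2.
  (10-10)^2=0, (1-2)^2=1, (2-3)^2=1, (9-9)^2=0, (8-8)^2=0, (7-1)^2=36, (5-5)^2=0, (3-7)^2=16, (4-4)^2=0, (6-6)^2=0
sum(d^2) = 54.
Step 3: rho = 1 - 6*54 / (10*(10^2 - 1)) = 1 - 324/990 = 0.672727.
Step 4: Under H0, t = rho * sqrt((n-2)/(1-rho^2)) = 2.5717 ~ t(8).
Step 5: Two-sided p-value from the t-distribution with 8 df = 0.033041.
Step 6: alpha = 0.1. reject H0.

rho = 0.6727, p = 0.033041, reject H0 at alpha = 0.1.


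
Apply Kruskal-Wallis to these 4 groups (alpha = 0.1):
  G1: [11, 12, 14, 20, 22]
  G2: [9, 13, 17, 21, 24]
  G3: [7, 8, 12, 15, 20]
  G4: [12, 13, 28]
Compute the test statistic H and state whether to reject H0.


Step 1: Combine all N = 18 observations and assign midranks.
sorted (value, group, rank): (7,G3,1), (8,G3,2), (9,G2,3), (11,G1,4), (12,G1,6), (12,G3,6), (12,G4,6), (13,G2,8.5), (13,G4,8.5), (14,G1,10), (15,G3,11), (17,G2,12), (20,G1,13.5), (20,G3,13.5), (21,G2,15), (22,G1,16), (24,G2,17), (28,G4,18)
Step 2: Sum ranks within each group.
R_1 = 49.5 (n_1 = 5)
R_2 = 55.5 (n_2 = 5)
R_3 = 33.5 (n_3 = 5)
R_4 = 32.5 (n_4 = 3)
Step 3: H = 12/(N(N+1)) * sum(R_i^2/n_i) - 3(N+1)
     = 12/(18*19) * (49.5^2/5 + 55.5^2/5 + 33.5^2/5 + 32.5^2/3) - 3*19
     = 0.035088 * 1682.63 - 57
     = 2.039766.
Step 4: Ties present; correction factor C = 1 - 36/(18^3 - 18) = 0.993808. Corrected H = 2.039766 / 0.993808 = 2.052475.
Step 5: Under H0, H ~ chi^2(3); p-value = 0.561587.
Step 6: alpha = 0.1. fail to reject H0.

H = 2.0525, df = 3, p = 0.561587, fail to reject H0.


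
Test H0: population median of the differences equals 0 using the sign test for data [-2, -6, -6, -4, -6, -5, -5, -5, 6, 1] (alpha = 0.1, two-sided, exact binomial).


Step 1: Discard zero differences. Original n = 10; n_eff = number of nonzero differences = 10.
Nonzero differences (with sign): -2, -6, -6, -4, -6, -5, -5, -5, +6, +1
Step 2: Count signs: positive = 2, negative = 8.
Step 3: Under H0: P(positive) = 0.5, so the number of positives S ~ Bin(10, 0.5).
Step 4: Two-sided exact p-value = sum of Bin(10,0.5) probabilities at or below the observed probability = 0.109375.
Step 5: alpha = 0.1. fail to reject H0.

n_eff = 10, pos = 2, neg = 8, p = 0.109375, fail to reject H0.


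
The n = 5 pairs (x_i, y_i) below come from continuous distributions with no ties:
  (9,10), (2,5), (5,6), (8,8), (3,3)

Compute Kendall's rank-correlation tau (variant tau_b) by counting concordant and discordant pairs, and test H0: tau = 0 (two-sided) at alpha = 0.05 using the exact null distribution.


Step 1: Enumerate the 10 unordered pairs (i,j) with i<j and classify each by sign(x_j-x_i) * sign(y_j-y_i).
  (1,2):dx=-7,dy=-5->C; (1,3):dx=-4,dy=-4->C; (1,4):dx=-1,dy=-2->C; (1,5):dx=-6,dy=-7->C
  (2,3):dx=+3,dy=+1->C; (2,4):dx=+6,dy=+3->C; (2,5):dx=+1,dy=-2->D; (3,4):dx=+3,dy=+2->C
  (3,5):dx=-2,dy=-3->C; (4,5):dx=-5,dy=-5->C
Step 2: C = 9, D = 1, total pairs = 10.
Step 3: tau = (C - D)/(n(n-1)/2) = (9 - 1)/10 = 0.800000.
Step 4: Exact two-sided p-value (enumerate n! = 120 permutations of y under H0): p = 0.083333.
Step 5: alpha = 0.05. fail to reject H0.

tau_b = 0.8000 (C=9, D=1), p = 0.083333, fail to reject H0.


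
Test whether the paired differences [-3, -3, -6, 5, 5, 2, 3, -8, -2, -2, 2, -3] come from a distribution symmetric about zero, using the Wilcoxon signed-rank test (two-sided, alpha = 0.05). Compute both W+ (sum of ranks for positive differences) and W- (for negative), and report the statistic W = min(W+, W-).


Step 1: Drop any zero differences (none here) and take |d_i|.
|d| = [3, 3, 6, 5, 5, 2, 3, 8, 2, 2, 2, 3]
Step 2: Midrank |d_i| (ties get averaged ranks).
ranks: |3|->6.5, |3|->6.5, |6|->11, |5|->9.5, |5|->9.5, |2|->2.5, |3|->6.5, |8|->12, |2|->2.5, |2|->2.5, |2|->2.5, |3|->6.5
Step 3: Attach original signs; sum ranks with positive sign and with negative sign.
W+ = 9.5 + 9.5 + 2.5 + 6.5 + 2.5 = 30.5
W- = 6.5 + 6.5 + 11 + 12 + 2.5 + 2.5 + 6.5 = 47.5
(Check: W+ + W- = 78 should equal n(n+1)/2 = 78.)
Step 4: Test statistic W = min(W+, W-) = 30.5.
Step 5: Ties in |d|, so use the tie-corrected normal approximation.
        E[W] = n(n+1)/4 = 12*13/4 = 39.
        Tie groups: |d|=2 (t=4), |d|=3 (t=4), |d|=5 (t=2); sum(t^3 - t) = 126.
        Var[W] = n(n+1)(2n+1)/24 - sum(t^3-t)/48 = 3900/24 - 126/48 = 159.875.
        z = (W - E[W]) / sqrt(Var[W]) = (30.5 - 39) / 12.6442 = -0.6722.
        Two-sided p = 2*Phi(z) = 0.501427.
Step 6: alpha = 0.05. fail to reject H0.

W+ = 30.5, W- = 47.5, W = min = 30.5, p = 0.501427, fail to reject H0.


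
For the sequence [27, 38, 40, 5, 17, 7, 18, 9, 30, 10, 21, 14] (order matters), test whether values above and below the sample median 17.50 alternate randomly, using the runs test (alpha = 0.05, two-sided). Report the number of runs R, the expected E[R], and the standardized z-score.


Step 1: Compute median = 17.50; label A = above, B = below.
Labels in order: AAABBBABABAB  (n_A = 6, n_B = 6)
Step 2: Count runs R = 8.
Step 3: Under H0 (random ordering), E[R] = 2*n_A*n_B/(n_A+n_B) + 1 = 2*6*6/12 + 1 = 7.0000.
        Var[R] = 2*n_A*n_B*(2*n_A*n_B - n_A - n_B) / ((n_A+n_B)^2 * (n_A+n_B-1)) = 4320/1584 = 2.7273.
        SD[R] = 1.6514.
Step 4: Continuity-corrected z = (R - 0.5 - E[R]) / SD[R] = (8 - 0.5 - 7.0000) / 1.6514 = 0.3028.
Step 5: Two-sided p-value via normal approximation = 2*(1 - Phi(|z|)) = 0.762069.
Step 6: alpha = 0.05. fail to reject H0.

R = 8, z = 0.3028, p = 0.762069, fail to reject H0.


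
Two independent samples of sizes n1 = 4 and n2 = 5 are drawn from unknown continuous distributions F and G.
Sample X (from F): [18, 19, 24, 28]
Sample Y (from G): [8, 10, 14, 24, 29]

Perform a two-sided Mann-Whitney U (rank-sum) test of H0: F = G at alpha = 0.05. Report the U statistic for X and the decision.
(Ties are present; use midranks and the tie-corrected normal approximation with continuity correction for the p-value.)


Step 1: Combine and sort all 9 observations; assign midranks.
sorted (value, group): (8,Y), (10,Y), (14,Y), (18,X), (19,X), (24,X), (24,Y), (28,X), (29,Y)
ranks: 8->1, 10->2, 14->3, 18->4, 19->5, 24->6.5, 24->6.5, 28->8, 29->9
Step 2: Rank sum for X: R1 = 4 + 5 + 6.5 + 8 = 23.5.
Step 3: U_X = R1 - n1(n1+1)/2 = 23.5 - 4*5/2 = 23.5 - 10 = 13.5.
       U_Y = n1*n2 - U_X = 20 - 13.5 = 6.5.
Step 4: Ties are present, so use the tie-corrected normal approximation (with continuity correction) for the p-value.
Step 5: p-value = 0.460558; compare to alpha = 0.05. fail to reject H0.

U_X = 13.5, p = 0.460558, fail to reject H0 at alpha = 0.05.


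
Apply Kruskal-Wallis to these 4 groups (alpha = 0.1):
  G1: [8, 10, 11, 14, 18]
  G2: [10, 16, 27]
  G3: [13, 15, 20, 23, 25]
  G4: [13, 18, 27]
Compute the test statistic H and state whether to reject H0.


Step 1: Combine all N = 16 observations and assign midranks.
sorted (value, group, rank): (8,G1,1), (10,G1,2.5), (10,G2,2.5), (11,G1,4), (13,G3,5.5), (13,G4,5.5), (14,G1,7), (15,G3,8), (16,G2,9), (18,G1,10.5), (18,G4,10.5), (20,G3,12), (23,G3,13), (25,G3,14), (27,G2,15.5), (27,G4,15.5)
Step 2: Sum ranks within each group.
R_1 = 25 (n_1 = 5)
R_2 = 27 (n_2 = 3)
R_3 = 52.5 (n_3 = 5)
R_4 = 31.5 (n_4 = 3)
Step 3: H = 12/(N(N+1)) * sum(R_i^2/n_i) - 3(N+1)
     = 12/(16*17) * (25^2/5 + 27^2/3 + 52.5^2/5 + 31.5^2/3) - 3*17
     = 0.044118 * 1250 - 51
     = 4.147059.
Step 4: Ties present; correction factor C = 1 - 24/(16^3 - 16) = 0.994118. Corrected H = 4.147059 / 0.994118 = 4.171598.
Step 5: Under H0, H ~ chi^2(3); p-value = 0.243521.
Step 6: alpha = 0.1. fail to reject H0.

H = 4.1716, df = 3, p = 0.243521, fail to reject H0.


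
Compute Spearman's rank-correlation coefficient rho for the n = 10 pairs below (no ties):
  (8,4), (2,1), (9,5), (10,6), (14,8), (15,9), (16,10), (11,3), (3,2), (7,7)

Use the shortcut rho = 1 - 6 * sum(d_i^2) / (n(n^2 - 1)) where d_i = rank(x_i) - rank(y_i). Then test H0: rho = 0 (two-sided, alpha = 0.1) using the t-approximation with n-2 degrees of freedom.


Step 1: Rank x and y separately (midranks; no ties here).
rank(x): 8->4, 2->1, 9->5, 10->6, 14->8, 15->9, 16->10, 11->7, 3->2, 7->3
rank(y): 4->4, 1->1, 5->5, 6->6, 8->8, 9->9, 10->10, 3->3, 2->2, 7->7
Step 2: d_i = R_x(i) - R_y(i); compute d_i^2.
  (4-4)^2=0, (1-1)^2=0, (5-5)^2=0, (6-6)^2=0, (8-8)^2=0, (9-9)^2=0, (10-10)^2=0, (7-3)^2=16, (2-2)^2=0, (3-7)^2=16
sum(d^2) = 32.
Step 3: rho = 1 - 6*32 / (10*(10^2 - 1)) = 1 - 192/990 = 0.806061.
Step 4: Under H0, t = rho * sqrt((n-2)/(1-rho^2)) = 3.8522 ~ t(8).
Step 5: Two-sided p-value from the t-distribution with 8 df = 0.004862.
Step 6: alpha = 0.1. reject H0.

rho = 0.8061, p = 0.004862, reject H0 at alpha = 0.1.


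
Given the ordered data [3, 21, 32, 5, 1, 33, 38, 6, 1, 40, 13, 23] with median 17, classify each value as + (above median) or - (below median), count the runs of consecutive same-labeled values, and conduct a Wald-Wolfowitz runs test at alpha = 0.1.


Step 1: Compute median = 17; label A = above, B = below.
Labels in order: BAABBAABBABA  (n_A = 6, n_B = 6)
Step 2: Count runs R = 8.
Step 3: Under H0 (random ordering), E[R] = 2*n_A*n_B/(n_A+n_B) + 1 = 2*6*6/12 + 1 = 7.0000.
        Var[R] = 2*n_A*n_B*(2*n_A*n_B - n_A - n_B) / ((n_A+n_B)^2 * (n_A+n_B-1)) = 4320/1584 = 2.7273.
        SD[R] = 1.6514.
Step 4: Continuity-corrected z = (R - 0.5 - E[R]) / SD[R] = (8 - 0.5 - 7.0000) / 1.6514 = 0.3028.
Step 5: Two-sided p-value via normal approximation = 2*(1 - Phi(|z|)) = 0.762069.
Step 6: alpha = 0.1. fail to reject H0.

R = 8, z = 0.3028, p = 0.762069, fail to reject H0.


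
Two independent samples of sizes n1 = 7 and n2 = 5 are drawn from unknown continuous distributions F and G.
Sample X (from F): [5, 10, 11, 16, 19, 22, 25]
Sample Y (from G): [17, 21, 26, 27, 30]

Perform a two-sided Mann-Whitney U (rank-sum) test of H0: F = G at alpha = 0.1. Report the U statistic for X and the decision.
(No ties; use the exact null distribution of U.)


Step 1: Combine and sort all 12 observations; assign midranks.
sorted (value, group): (5,X), (10,X), (11,X), (16,X), (17,Y), (19,X), (21,Y), (22,X), (25,X), (26,Y), (27,Y), (30,Y)
ranks: 5->1, 10->2, 11->3, 16->4, 17->5, 19->6, 21->7, 22->8, 25->9, 26->10, 27->11, 30->12
Step 2: Rank sum for X: R1 = 1 + 2 + 3 + 4 + 6 + 8 + 9 = 33.
Step 3: U_X = R1 - n1(n1+1)/2 = 33 - 7*8/2 = 33 - 28 = 5.
       U_Y = n1*n2 - U_X = 35 - 5 = 30.
Step 4: No ties, so the exact null distribution of U (based on enumerating the C(12,7) = 792 equally likely rank assignments) gives the two-sided p-value.
Step 5: p-value = 0.047980; compare to alpha = 0.1. reject H0.

U_X = 5, p = 0.047980, reject H0 at alpha = 0.1.


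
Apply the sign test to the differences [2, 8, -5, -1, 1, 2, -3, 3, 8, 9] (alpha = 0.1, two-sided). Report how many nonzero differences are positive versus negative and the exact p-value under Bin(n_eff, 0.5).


Step 1: Discard zero differences. Original n = 10; n_eff = number of nonzero differences = 10.
Nonzero differences (with sign): +2, +8, -5, -1, +1, +2, -3, +3, +8, +9
Step 2: Count signs: positive = 7, negative = 3.
Step 3: Under H0: P(positive) = 0.5, so the number of positives S ~ Bin(10, 0.5).
Step 4: Two-sided exact p-value = sum of Bin(10,0.5) probabilities at or below the observed probability = 0.343750.
Step 5: alpha = 0.1. fail to reject H0.

n_eff = 10, pos = 7, neg = 3, p = 0.343750, fail to reject H0.


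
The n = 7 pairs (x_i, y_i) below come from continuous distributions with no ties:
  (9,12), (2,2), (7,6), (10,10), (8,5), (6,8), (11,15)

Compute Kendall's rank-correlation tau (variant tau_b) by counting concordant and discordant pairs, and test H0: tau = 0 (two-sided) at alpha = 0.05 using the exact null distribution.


Step 1: Enumerate the 21 unordered pairs (i,j) with i<j and classify each by sign(x_j-x_i) * sign(y_j-y_i).
  (1,2):dx=-7,dy=-10->C; (1,3):dx=-2,dy=-6->C; (1,4):dx=+1,dy=-2->D; (1,5):dx=-1,dy=-7->C
  (1,6):dx=-3,dy=-4->C; (1,7):dx=+2,dy=+3->C; (2,3):dx=+5,dy=+4->C; (2,4):dx=+8,dy=+8->C
  (2,5):dx=+6,dy=+3->C; (2,6):dx=+4,dy=+6->C; (2,7):dx=+9,dy=+13->C; (3,4):dx=+3,dy=+4->C
  (3,5):dx=+1,dy=-1->D; (3,6):dx=-1,dy=+2->D; (3,7):dx=+4,dy=+9->C; (4,5):dx=-2,dy=-5->C
  (4,6):dx=-4,dy=-2->C; (4,7):dx=+1,dy=+5->C; (5,6):dx=-2,dy=+3->D; (5,7):dx=+3,dy=+10->C
  (6,7):dx=+5,dy=+7->C
Step 2: C = 17, D = 4, total pairs = 21.
Step 3: tau = (C - D)/(n(n-1)/2) = (17 - 4)/21 = 0.619048.
Step 4: Exact two-sided p-value (enumerate n! = 5040 permutations of y under H0): p = 0.069048.
Step 5: alpha = 0.05. fail to reject H0.

tau_b = 0.6190 (C=17, D=4), p = 0.069048, fail to reject H0.


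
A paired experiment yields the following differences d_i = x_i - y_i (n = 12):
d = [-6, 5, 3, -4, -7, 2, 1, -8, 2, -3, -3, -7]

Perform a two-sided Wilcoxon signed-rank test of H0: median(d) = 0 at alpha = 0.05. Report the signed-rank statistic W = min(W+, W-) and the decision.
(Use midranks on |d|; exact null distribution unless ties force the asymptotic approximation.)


Step 1: Drop any zero differences (none here) and take |d_i|.
|d| = [6, 5, 3, 4, 7, 2, 1, 8, 2, 3, 3, 7]
Step 2: Midrank |d_i| (ties get averaged ranks).
ranks: |6|->9, |5|->8, |3|->5, |4|->7, |7|->10.5, |2|->2.5, |1|->1, |8|->12, |2|->2.5, |3|->5, |3|->5, |7|->10.5
Step 3: Attach original signs; sum ranks with positive sign and with negative sign.
W+ = 8 + 5 + 2.5 + 1 + 2.5 = 19
W- = 9 + 7 + 10.5 + 12 + 5 + 5 + 10.5 = 59
(Check: W+ + W- = 78 should equal n(n+1)/2 = 78.)
Step 4: Test statistic W = min(W+, W-) = 19.
Step 5: Ties in |d|, so use the tie-corrected normal approximation.
        E[W] = n(n+1)/4 = 12*13/4 = 39.
        Tie groups: |d|=2 (t=2), |d|=3 (t=3), |d|=7 (t=2); sum(t^3 - t) = 36.
        Var[W] = n(n+1)(2n+1)/24 - sum(t^3-t)/48 = 3900/24 - 36/48 = 161.75.
        z = (W - E[W]) / sqrt(Var[W]) = (19 - 39) / 12.7181 = -1.5726.
        Two-sided p = 2*Phi(z) = 0.115820.
Step 6: alpha = 0.05. fail to reject H0.

W+ = 19, W- = 59, W = min = 19, p = 0.115820, fail to reject H0.


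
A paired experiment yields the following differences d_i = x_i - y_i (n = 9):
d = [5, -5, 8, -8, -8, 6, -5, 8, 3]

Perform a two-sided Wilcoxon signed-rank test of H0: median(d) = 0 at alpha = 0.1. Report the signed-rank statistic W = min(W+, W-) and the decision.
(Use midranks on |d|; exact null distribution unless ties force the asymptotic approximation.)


Step 1: Drop any zero differences (none here) and take |d_i|.
|d| = [5, 5, 8, 8, 8, 6, 5, 8, 3]
Step 2: Midrank |d_i| (ties get averaged ranks).
ranks: |5|->3, |5|->3, |8|->7.5, |8|->7.5, |8|->7.5, |6|->5, |5|->3, |8|->7.5, |3|->1
Step 3: Attach original signs; sum ranks with positive sign and with negative sign.
W+ = 3 + 7.5 + 5 + 7.5 + 1 = 24
W- = 3 + 7.5 + 7.5 + 3 = 21
(Check: W+ + W- = 45 should equal n(n+1)/2 = 45.)
Step 4: Test statistic W = min(W+, W-) = 21.
Step 5: Ties in |d|, so use the tie-corrected normal approximation.
        E[W] = n(n+1)/4 = 9*10/4 = 22.5.
        Tie groups: |d|=5 (t=3), |d|=8 (t=4); sum(t^3 - t) = 84.
        Var[W] = n(n+1)(2n+1)/24 - sum(t^3-t)/48 = 1710/24 - 84/48 = 69.5.
        z = (W - E[W]) / sqrt(Var[W]) = (21 - 22.5) / 8.3367 = -0.1799.
        Two-sided p = 2*Phi(z) = 0.857209.
Step 6: alpha = 0.1. fail to reject H0.

W+ = 24, W- = 21, W = min = 21, p = 0.857209, fail to reject H0.


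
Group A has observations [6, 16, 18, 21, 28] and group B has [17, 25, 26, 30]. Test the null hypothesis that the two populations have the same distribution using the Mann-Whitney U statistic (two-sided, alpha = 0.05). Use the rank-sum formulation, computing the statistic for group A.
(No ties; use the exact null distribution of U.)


Step 1: Combine and sort all 9 observations; assign midranks.
sorted (value, group): (6,X), (16,X), (17,Y), (18,X), (21,X), (25,Y), (26,Y), (28,X), (30,Y)
ranks: 6->1, 16->2, 17->3, 18->4, 21->5, 25->6, 26->7, 28->8, 30->9
Step 2: Rank sum for X: R1 = 1 + 2 + 4 + 5 + 8 = 20.
Step 3: U_X = R1 - n1(n1+1)/2 = 20 - 5*6/2 = 20 - 15 = 5.
       U_Y = n1*n2 - U_X = 20 - 5 = 15.
Step 4: No ties, so the exact null distribution of U (based on enumerating the C(9,5) = 126 equally likely rank assignments) gives the two-sided p-value.
Step 5: p-value = 0.285714; compare to alpha = 0.05. fail to reject H0.

U_X = 5, p = 0.285714, fail to reject H0 at alpha = 0.05.


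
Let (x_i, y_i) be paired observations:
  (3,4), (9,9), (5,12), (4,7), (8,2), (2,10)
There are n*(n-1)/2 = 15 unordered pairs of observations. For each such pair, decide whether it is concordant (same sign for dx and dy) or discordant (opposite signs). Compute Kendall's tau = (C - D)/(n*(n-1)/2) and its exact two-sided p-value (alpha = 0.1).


Step 1: Enumerate the 15 unordered pairs (i,j) with i<j and classify each by sign(x_j-x_i) * sign(y_j-y_i).
  (1,2):dx=+6,dy=+5->C; (1,3):dx=+2,dy=+8->C; (1,4):dx=+1,dy=+3->C; (1,5):dx=+5,dy=-2->D
  (1,6):dx=-1,dy=+6->D; (2,3):dx=-4,dy=+3->D; (2,4):dx=-5,dy=-2->C; (2,5):dx=-1,dy=-7->C
  (2,6):dx=-7,dy=+1->D; (3,4):dx=-1,dy=-5->C; (3,5):dx=+3,dy=-10->D; (3,6):dx=-3,dy=-2->C
  (4,5):dx=+4,dy=-5->D; (4,6):dx=-2,dy=+3->D; (5,6):dx=-6,dy=+8->D
Step 2: C = 7, D = 8, total pairs = 15.
Step 3: tau = (C - D)/(n(n-1)/2) = (7 - 8)/15 = -0.066667.
Step 4: Exact two-sided p-value (enumerate n! = 720 permutations of y under H0): p = 1.000000.
Step 5: alpha = 0.1. fail to reject H0.

tau_b = -0.0667 (C=7, D=8), p = 1.000000, fail to reject H0.


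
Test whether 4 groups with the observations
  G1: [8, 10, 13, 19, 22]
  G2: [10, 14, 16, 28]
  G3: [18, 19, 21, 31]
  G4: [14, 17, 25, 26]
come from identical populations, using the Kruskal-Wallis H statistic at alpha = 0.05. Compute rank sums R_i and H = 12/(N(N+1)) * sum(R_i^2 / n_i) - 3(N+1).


Step 1: Combine all N = 17 observations and assign midranks.
sorted (value, group, rank): (8,G1,1), (10,G1,2.5), (10,G2,2.5), (13,G1,4), (14,G2,5.5), (14,G4,5.5), (16,G2,7), (17,G4,8), (18,G3,9), (19,G1,10.5), (19,G3,10.5), (21,G3,12), (22,G1,13), (25,G4,14), (26,G4,15), (28,G2,16), (31,G3,17)
Step 2: Sum ranks within each group.
R_1 = 31 (n_1 = 5)
R_2 = 31 (n_2 = 4)
R_3 = 48.5 (n_3 = 4)
R_4 = 42.5 (n_4 = 4)
Step 3: H = 12/(N(N+1)) * sum(R_i^2/n_i) - 3(N+1)
     = 12/(17*18) * (31^2/5 + 31^2/4 + 48.5^2/4 + 42.5^2/4) - 3*18
     = 0.039216 * 1472.08 - 54
     = 3.728431.
Step 4: Ties present; correction factor C = 1 - 18/(17^3 - 17) = 0.996324. Corrected H = 3.728431 / 0.996324 = 3.742189.
Step 5: Under H0, H ~ chi^2(3); p-value = 0.290682.
Step 6: alpha = 0.05. fail to reject H0.

H = 3.7422, df = 3, p = 0.290682, fail to reject H0.
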